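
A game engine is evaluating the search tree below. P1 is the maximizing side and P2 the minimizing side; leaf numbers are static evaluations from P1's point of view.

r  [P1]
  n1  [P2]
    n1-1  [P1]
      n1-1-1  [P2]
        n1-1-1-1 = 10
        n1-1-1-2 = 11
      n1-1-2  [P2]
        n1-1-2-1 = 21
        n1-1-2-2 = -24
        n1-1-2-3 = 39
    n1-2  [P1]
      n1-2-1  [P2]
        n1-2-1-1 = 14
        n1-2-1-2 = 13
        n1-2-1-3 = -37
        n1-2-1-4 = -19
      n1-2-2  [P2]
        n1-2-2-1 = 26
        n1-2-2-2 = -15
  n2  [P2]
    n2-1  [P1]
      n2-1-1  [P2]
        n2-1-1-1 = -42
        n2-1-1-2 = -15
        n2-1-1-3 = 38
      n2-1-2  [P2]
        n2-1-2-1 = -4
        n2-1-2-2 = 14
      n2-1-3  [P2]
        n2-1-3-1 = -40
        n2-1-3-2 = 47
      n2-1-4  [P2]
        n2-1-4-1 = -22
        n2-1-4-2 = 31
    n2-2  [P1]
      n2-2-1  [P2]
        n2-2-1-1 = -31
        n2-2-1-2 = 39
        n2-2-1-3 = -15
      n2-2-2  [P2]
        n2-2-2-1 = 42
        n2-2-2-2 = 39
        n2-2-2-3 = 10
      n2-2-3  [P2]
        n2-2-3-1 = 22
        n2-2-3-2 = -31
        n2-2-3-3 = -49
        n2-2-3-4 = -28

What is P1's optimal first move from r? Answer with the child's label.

n1-1-1 (P2): min(10, 11) = 10
n1-1-2 (P2): min(21, -24, 39) = -24
n1-1 (P1): max(10, -24) = 10
n1-2-1 (P2): min(14, 13, -37, -19) = -37
n1-2-2 (P2): min(26, -15) = -15
n1-2 (P1): max(-37, -15) = -15
n1 (P2): min(10, -15) = -15
n2-1-1 (P2): min(-42, -15, 38) = -42
n2-1-2 (P2): min(-4, 14) = -4
n2-1-3 (P2): min(-40, 47) = -40
n2-1-4 (P2): min(-22, 31) = -22
n2-1 (P1): max(-42, -4, -40, -22) = -4
n2-2-1 (P2): min(-31, 39, -15) = -31
n2-2-2 (P2): min(42, 39, 10) = 10
n2-2-3 (P2): min(22, -31, -49, -28) = -49
n2-2 (P1): max(-31, 10, -49) = 10
n2 (P2): min(-4, 10) = -4
r (P1): max(-15, -4) = -4
P1 at r wants the highest of {n1=-15, n2=-4}, so chooses n2.

n2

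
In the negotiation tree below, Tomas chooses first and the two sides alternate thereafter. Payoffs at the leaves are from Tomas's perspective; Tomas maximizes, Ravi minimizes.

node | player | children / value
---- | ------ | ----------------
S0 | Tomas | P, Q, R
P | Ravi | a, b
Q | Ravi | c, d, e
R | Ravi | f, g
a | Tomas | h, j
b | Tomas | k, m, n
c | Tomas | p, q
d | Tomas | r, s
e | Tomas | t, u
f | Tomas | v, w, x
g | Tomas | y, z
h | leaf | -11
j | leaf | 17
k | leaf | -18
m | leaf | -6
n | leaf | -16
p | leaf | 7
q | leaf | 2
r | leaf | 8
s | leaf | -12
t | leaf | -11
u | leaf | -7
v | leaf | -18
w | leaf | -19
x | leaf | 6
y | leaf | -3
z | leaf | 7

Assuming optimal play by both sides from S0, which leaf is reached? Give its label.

a (Tomas): max(-11, 17) = 17
b (Tomas): max(-18, -6, -16) = -6
P (Ravi): min(17, -6) = -6
c (Tomas): max(7, 2) = 7
d (Tomas): max(8, -12) = 8
e (Tomas): max(-11, -7) = -7
Q (Ravi): min(7, 8, -7) = -7
f (Tomas): max(-18, -19, 6) = 6
g (Tomas): max(-3, 7) = 7
R (Ravi): min(6, 7) = 6
S0 (Tomas): max(-6, -7, 6) = 6
At S0, Tomas picks R (highest: 6).
At R, Ravi picks f (lowest: 6).
At f, Tomas picks x (highest: 6).
Terminal value 6.

x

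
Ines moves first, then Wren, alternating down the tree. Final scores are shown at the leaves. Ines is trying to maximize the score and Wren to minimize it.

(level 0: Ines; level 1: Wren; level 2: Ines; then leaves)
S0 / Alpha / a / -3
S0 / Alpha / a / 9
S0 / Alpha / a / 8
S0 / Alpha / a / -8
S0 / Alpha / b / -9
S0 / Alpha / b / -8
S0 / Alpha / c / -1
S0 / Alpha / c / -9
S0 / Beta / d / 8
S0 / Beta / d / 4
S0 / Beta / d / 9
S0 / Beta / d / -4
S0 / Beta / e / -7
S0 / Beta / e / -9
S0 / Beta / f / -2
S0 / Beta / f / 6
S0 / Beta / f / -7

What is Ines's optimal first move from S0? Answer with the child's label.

Beta

a (Ines): max(-3, 9, 8, -8) = 9
b (Ines): max(-9, -8) = -8
c (Ines): max(-1, -9) = -1
Alpha (Wren): min(9, -8, -1) = -8
d (Ines): max(8, 4, 9, -4) = 9
e (Ines): max(-7, -9) = -7
f (Ines): max(-2, 6, -7) = 6
Beta (Wren): min(9, -7, 6) = -7
S0 (Ines): max(-8, -7) = -7
Ines at S0 wants the highest of {Alpha=-8, Beta=-7}, so chooses Beta.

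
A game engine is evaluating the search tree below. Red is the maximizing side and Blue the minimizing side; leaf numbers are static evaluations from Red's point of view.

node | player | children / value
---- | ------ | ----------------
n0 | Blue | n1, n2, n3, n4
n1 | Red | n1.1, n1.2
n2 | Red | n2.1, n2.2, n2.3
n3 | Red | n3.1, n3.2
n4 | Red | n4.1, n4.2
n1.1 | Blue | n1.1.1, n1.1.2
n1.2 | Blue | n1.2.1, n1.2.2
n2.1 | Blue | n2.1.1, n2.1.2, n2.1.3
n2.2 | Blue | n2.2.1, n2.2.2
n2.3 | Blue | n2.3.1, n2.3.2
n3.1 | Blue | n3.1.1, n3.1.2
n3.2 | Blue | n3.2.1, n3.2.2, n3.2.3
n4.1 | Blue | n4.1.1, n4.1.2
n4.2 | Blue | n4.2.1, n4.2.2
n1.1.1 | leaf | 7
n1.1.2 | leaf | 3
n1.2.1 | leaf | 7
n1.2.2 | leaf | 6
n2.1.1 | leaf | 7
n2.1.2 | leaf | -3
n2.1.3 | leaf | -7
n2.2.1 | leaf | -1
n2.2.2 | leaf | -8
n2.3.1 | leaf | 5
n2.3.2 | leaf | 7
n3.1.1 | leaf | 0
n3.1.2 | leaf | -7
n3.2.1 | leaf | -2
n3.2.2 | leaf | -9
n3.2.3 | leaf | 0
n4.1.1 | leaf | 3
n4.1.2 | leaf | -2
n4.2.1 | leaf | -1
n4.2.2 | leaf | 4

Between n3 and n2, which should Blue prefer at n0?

n3

n3.1 (Blue): min(0, -7) = -7
n3.2 (Blue): min(-2, -9, 0) = -9
n3 (Red): max(-7, -9) = -7
n2.1 (Blue): min(7, -3, -7) = -7
n2.2 (Blue): min(-1, -8) = -8
n2.3 (Blue): min(5, 7) = 5
n2 (Red): max(-7, -8, 5) = 5
Blue prefers the lower value; n3=-7, n2=5. n3 is better since -7 < 5.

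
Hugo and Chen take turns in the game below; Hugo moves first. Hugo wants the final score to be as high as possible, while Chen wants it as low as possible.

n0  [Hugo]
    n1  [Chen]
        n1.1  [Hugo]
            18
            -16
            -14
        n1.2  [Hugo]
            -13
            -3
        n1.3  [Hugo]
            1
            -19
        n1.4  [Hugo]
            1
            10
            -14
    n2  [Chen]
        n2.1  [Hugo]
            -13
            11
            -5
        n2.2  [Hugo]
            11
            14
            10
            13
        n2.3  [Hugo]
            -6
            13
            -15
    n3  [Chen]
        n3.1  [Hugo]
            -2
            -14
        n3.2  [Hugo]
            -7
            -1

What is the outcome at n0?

n1.1 (Hugo): max(18, -16, -14) = 18
n1.2 (Hugo): max(-13, -3) = -3
n1.3 (Hugo): max(1, -19) = 1
n1.4 (Hugo): max(1, 10, -14) = 10
n1 (Chen): min(18, -3, 1, 10) = -3
n2.1 (Hugo): max(-13, 11, -5) = 11
n2.2 (Hugo): max(11, 14, 10, 13) = 14
n2.3 (Hugo): max(-6, 13, -15) = 13
n2 (Chen): min(11, 14, 13) = 11
n3.1 (Hugo): max(-2, -14) = -2
n3.2 (Hugo): max(-7, -1) = -1
n3 (Chen): min(-2, -1) = -2
n0 (Hugo): max(-3, 11, -2) = 11

11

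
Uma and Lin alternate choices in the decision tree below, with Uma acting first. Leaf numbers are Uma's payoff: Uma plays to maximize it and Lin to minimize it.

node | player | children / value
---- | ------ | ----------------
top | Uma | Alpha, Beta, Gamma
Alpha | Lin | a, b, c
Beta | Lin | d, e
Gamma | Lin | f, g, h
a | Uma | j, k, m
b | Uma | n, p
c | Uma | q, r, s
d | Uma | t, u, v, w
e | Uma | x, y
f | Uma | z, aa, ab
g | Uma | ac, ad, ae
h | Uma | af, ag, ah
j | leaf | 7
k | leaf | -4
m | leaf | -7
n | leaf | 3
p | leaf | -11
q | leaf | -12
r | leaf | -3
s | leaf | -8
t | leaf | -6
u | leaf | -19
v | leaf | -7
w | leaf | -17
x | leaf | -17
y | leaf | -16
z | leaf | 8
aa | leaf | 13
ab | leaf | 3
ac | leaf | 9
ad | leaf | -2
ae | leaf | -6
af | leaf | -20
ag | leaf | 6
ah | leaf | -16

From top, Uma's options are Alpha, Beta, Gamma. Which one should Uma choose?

Gamma

a (Uma): max(7, -4, -7) = 7
b (Uma): max(3, -11) = 3
c (Uma): max(-12, -3, -8) = -3
Alpha (Lin): min(7, 3, -3) = -3
d (Uma): max(-6, -19, -7, -17) = -6
e (Uma): max(-17, -16) = -16
Beta (Lin): min(-6, -16) = -16
f (Uma): max(8, 13, 3) = 13
g (Uma): max(9, -2, -6) = 9
h (Uma): max(-20, 6, -16) = 6
Gamma (Lin): min(13, 9, 6) = 6
top (Uma): max(-3, -16, 6) = 6
Uma at top wants the highest of {Alpha=-3, Beta=-16, Gamma=6}, so chooses Gamma.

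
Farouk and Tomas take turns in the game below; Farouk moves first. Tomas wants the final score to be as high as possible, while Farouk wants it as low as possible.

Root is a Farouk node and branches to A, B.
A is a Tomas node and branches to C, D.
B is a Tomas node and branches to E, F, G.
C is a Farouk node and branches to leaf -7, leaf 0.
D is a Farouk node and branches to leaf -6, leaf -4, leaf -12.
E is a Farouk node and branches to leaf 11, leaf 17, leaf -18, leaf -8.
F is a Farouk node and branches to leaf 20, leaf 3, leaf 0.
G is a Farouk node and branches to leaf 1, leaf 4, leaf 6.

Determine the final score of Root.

-7

C (Farouk): min(-7, 0) = -7
D (Farouk): min(-6, -4, -12) = -12
A (Tomas): max(-7, -12) = -7
E (Farouk): min(11, 17, -18, -8) = -18
F (Farouk): min(20, 3, 0) = 0
G (Farouk): min(1, 4, 6) = 1
B (Tomas): max(-18, 0, 1) = 1
Root (Farouk): min(-7, 1) = -7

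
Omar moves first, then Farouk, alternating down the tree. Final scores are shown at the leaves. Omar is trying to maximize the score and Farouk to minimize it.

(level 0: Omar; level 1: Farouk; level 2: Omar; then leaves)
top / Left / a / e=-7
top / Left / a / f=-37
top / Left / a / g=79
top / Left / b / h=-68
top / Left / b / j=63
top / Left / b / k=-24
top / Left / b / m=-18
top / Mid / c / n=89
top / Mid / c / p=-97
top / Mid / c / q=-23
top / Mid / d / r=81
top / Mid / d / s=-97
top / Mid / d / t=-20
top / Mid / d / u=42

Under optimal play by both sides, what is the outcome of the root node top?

81

a (Omar): max(-7, -37, 79) = 79
b (Omar): max(-68, 63, -24, -18) = 63
Left (Farouk): min(79, 63) = 63
c (Omar): max(89, -97, -23) = 89
d (Omar): max(81, -97, -20, 42) = 81
Mid (Farouk): min(89, 81) = 81
top (Omar): max(63, 81) = 81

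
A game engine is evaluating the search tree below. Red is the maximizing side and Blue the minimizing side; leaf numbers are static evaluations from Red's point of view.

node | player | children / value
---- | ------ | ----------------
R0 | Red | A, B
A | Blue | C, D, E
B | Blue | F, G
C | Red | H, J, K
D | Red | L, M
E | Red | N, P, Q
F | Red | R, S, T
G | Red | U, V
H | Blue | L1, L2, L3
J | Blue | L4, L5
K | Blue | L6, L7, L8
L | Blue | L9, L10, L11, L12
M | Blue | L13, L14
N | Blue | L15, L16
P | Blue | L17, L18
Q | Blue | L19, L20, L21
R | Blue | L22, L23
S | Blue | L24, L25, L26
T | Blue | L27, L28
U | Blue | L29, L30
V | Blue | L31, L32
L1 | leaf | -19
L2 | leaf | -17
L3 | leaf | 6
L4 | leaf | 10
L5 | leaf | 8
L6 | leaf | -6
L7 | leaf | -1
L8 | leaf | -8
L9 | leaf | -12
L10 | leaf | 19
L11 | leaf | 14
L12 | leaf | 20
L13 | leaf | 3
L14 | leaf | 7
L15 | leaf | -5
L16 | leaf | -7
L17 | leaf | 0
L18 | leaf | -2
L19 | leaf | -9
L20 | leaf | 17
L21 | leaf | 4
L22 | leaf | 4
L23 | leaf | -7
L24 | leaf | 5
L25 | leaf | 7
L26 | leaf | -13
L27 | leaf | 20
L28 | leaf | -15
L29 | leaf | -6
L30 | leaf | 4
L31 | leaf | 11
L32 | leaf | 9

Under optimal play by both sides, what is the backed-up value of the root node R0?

H (Blue): min(-19, -17, 6) = -19
J (Blue): min(10, 8) = 8
K (Blue): min(-6, -1, -8) = -8
C (Red): max(-19, 8, -8) = 8
L (Blue): min(-12, 19, 14, 20) = -12
M (Blue): min(3, 7) = 3
D (Red): max(-12, 3) = 3
N (Blue): min(-5, -7) = -7
P (Blue): min(0, -2) = -2
Q (Blue): min(-9, 17, 4) = -9
E (Red): max(-7, -2, -9) = -2
A (Blue): min(8, 3, -2) = -2
R (Blue): min(4, -7) = -7
S (Blue): min(5, 7, -13) = -13
T (Blue): min(20, -15) = -15
F (Red): max(-7, -13, -15) = -7
U (Blue): min(-6, 4) = -6
V (Blue): min(11, 9) = 9
G (Red): max(-6, 9) = 9
B (Blue): min(-7, 9) = -7
R0 (Red): max(-2, -7) = -2

-2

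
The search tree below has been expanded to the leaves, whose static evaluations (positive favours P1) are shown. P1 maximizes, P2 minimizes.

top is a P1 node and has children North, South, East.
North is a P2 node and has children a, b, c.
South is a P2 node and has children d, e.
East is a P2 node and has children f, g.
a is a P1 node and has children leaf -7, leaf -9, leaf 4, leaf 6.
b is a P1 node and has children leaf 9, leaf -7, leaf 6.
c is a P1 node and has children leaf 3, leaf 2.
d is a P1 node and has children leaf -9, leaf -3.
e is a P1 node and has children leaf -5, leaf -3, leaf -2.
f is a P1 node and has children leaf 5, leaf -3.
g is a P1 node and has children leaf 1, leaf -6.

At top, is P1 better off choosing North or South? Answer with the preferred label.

a (P1): max(-7, -9, 4, 6) = 6
b (P1): max(9, -7, 6) = 9
c (P1): max(3, 2) = 3
North (P2): min(6, 9, 3) = 3
d (P1): max(-9, -3) = -3
e (P1): max(-5, -3, -2) = -2
South (P2): min(-3, -2) = -3
P1 prefers the higher value; North=3, South=-3. North is better since 3 > -3.

North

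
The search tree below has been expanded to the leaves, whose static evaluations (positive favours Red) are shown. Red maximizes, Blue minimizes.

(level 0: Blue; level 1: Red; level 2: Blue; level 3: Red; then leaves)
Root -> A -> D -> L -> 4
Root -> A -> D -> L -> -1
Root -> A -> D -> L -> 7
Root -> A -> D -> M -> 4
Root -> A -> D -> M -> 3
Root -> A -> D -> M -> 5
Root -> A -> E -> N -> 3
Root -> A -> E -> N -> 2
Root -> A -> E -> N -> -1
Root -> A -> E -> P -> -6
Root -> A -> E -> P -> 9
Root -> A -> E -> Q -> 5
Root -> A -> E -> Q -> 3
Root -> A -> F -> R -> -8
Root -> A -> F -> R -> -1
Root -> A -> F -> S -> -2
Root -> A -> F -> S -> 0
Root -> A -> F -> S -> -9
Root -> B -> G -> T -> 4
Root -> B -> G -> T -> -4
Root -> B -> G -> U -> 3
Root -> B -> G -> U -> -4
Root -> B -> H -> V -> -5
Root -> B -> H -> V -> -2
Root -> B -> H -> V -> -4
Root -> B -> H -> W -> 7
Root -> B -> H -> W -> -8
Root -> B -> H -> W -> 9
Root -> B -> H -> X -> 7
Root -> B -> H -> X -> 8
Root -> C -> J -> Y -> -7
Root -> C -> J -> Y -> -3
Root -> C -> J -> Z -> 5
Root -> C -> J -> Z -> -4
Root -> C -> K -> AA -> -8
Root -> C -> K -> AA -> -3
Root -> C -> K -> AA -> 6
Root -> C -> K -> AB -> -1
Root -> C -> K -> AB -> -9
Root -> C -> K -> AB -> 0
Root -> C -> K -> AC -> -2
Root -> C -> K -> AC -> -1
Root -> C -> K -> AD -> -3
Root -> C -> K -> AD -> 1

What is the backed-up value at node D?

L (Red): max(4, -1, 7) = 7
M (Red): max(4, 3, 5) = 5
D (Blue): min(7, 5) = 5

5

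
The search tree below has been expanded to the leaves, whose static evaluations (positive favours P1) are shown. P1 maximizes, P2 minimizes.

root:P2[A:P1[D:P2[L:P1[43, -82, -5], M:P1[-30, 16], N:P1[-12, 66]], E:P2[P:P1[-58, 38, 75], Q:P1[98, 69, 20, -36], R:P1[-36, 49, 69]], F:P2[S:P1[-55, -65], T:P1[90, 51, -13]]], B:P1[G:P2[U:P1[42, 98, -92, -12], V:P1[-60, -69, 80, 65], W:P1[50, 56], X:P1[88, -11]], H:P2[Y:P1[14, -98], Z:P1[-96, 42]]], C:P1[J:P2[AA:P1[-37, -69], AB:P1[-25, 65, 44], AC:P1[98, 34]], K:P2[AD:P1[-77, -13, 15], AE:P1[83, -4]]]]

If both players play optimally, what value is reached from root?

L (P1): max(43, -82, -5) = 43
M (P1): max(-30, 16) = 16
N (P1): max(-12, 66) = 66
D (P2): min(43, 16, 66) = 16
P (P1): max(-58, 38, 75) = 75
Q (P1): max(98, 69, 20, -36) = 98
R (P1): max(-36, 49, 69) = 69
E (P2): min(75, 98, 69) = 69
S (P1): max(-55, -65) = -55
T (P1): max(90, 51, -13) = 90
F (P2): min(-55, 90) = -55
A (P1): max(16, 69, -55) = 69
U (P1): max(42, 98, -92, -12) = 98
V (P1): max(-60, -69, 80, 65) = 80
W (P1): max(50, 56) = 56
X (P1): max(88, -11) = 88
G (P2): min(98, 80, 56, 88) = 56
Y (P1): max(14, -98) = 14
Z (P1): max(-96, 42) = 42
H (P2): min(14, 42) = 14
B (P1): max(56, 14) = 56
AA (P1): max(-37, -69) = -37
AB (P1): max(-25, 65, 44) = 65
AC (P1): max(98, 34) = 98
J (P2): min(-37, 65, 98) = -37
AD (P1): max(-77, -13, 15) = 15
AE (P1): max(83, -4) = 83
K (P2): min(15, 83) = 15
C (P1): max(-37, 15) = 15
root (P2): min(69, 56, 15) = 15

15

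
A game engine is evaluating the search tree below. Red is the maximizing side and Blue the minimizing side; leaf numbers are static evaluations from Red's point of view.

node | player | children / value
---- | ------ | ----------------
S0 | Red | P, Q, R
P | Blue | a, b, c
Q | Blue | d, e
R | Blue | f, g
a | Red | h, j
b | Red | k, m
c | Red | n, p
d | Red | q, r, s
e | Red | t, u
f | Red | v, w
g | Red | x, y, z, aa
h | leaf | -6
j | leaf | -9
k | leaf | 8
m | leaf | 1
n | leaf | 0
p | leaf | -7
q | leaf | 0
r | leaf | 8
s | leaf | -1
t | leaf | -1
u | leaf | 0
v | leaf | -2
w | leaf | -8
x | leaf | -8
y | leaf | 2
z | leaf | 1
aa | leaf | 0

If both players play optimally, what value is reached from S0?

a (Red): max(-6, -9) = -6
b (Red): max(8, 1) = 8
c (Red): max(0, -7) = 0
P (Blue): min(-6, 8, 0) = -6
d (Red): max(0, 8, -1) = 8
e (Red): max(-1, 0) = 0
Q (Blue): min(8, 0) = 0
f (Red): max(-2, -8) = -2
g (Red): max(-8, 2, 1, 0) = 2
R (Blue): min(-2, 2) = -2
S0 (Red): max(-6, 0, -2) = 0

0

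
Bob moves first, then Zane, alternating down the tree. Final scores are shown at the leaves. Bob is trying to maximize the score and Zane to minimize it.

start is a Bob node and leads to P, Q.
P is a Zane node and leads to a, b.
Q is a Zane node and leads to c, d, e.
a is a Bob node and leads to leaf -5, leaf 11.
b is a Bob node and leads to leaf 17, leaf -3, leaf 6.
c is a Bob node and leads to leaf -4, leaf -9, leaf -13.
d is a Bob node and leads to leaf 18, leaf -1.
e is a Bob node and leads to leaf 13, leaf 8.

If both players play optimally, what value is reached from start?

11

a (Bob): max(-5, 11) = 11
b (Bob): max(17, -3, 6) = 17
P (Zane): min(11, 17) = 11
c (Bob): max(-4, -9, -13) = -4
d (Bob): max(18, -1) = 18
e (Bob): max(13, 8) = 13
Q (Zane): min(-4, 18, 13) = -4
start (Bob): max(11, -4) = 11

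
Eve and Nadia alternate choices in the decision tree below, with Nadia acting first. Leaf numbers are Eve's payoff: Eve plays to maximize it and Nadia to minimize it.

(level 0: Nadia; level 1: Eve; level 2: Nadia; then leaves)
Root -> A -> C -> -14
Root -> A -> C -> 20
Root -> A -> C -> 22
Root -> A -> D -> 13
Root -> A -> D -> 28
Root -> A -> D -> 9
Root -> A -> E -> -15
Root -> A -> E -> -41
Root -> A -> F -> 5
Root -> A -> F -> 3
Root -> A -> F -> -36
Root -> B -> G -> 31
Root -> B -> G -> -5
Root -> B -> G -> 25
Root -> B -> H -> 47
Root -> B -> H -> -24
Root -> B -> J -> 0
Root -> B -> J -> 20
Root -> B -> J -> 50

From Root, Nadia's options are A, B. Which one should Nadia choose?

C (Nadia): min(-14, 20, 22) = -14
D (Nadia): min(13, 28, 9) = 9
E (Nadia): min(-15, -41) = -41
F (Nadia): min(5, 3, -36) = -36
A (Eve): max(-14, 9, -41, -36) = 9
G (Nadia): min(31, -5, 25) = -5
H (Nadia): min(47, -24) = -24
J (Nadia): min(0, 20, 50) = 0
B (Eve): max(-5, -24, 0) = 0
Root (Nadia): min(9, 0) = 0
Nadia at Root wants the lowest of {A=9, B=0}, so chooses B.

B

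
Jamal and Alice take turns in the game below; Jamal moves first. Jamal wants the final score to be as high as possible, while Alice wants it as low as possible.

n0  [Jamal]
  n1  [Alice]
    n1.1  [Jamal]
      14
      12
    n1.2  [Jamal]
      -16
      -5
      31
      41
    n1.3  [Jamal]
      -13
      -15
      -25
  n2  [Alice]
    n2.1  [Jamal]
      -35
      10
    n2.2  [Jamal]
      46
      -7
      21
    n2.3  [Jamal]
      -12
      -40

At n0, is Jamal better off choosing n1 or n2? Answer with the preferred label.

n1.1 (Jamal): max(14, 12) = 14
n1.2 (Jamal): max(-16, -5, 31, 41) = 41
n1.3 (Jamal): max(-13, -15, -25) = -13
n1 (Alice): min(14, 41, -13) = -13
n2.1 (Jamal): max(-35, 10) = 10
n2.2 (Jamal): max(46, -7, 21) = 46
n2.3 (Jamal): max(-12, -40) = -12
n2 (Alice): min(10, 46, -12) = -12
Jamal prefers the higher value; n1=-13, n2=-12. n2 is better since -12 > -13.

n2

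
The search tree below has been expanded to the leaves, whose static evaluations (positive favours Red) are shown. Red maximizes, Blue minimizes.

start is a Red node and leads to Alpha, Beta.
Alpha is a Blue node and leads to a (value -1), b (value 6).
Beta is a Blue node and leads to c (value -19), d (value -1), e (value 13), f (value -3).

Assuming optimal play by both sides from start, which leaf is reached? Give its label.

Alpha (Blue): min(-1, 6) = -1
Beta (Blue): min(-19, -1, 13, -3) = -19
start (Red): max(-1, -19) = -1
At start, Red picks Alpha (highest: -1).
At Alpha, Blue picks a (lowest: -1).
Terminal value -1.

a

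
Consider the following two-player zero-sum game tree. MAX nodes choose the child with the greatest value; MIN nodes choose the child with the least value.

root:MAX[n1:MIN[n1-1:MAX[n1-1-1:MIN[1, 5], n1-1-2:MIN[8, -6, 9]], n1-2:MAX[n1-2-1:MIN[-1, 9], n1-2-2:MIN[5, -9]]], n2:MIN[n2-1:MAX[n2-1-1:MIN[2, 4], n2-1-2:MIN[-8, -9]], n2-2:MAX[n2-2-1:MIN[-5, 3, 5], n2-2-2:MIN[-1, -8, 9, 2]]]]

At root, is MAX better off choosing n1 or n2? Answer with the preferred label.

n1

n1-1-1 (MIN): min(1, 5) = 1
n1-1-2 (MIN): min(8, -6, 9) = -6
n1-1 (MAX): max(1, -6) = 1
n1-2-1 (MIN): min(-1, 9) = -1
n1-2-2 (MIN): min(5, -9) = -9
n1-2 (MAX): max(-1, -9) = -1
n1 (MIN): min(1, -1) = -1
n2-1-1 (MIN): min(2, 4) = 2
n2-1-2 (MIN): min(-8, -9) = -9
n2-1 (MAX): max(2, -9) = 2
n2-2-1 (MIN): min(-5, 3, 5) = -5
n2-2-2 (MIN): min(-1, -8, 9, 2) = -8
n2-2 (MAX): max(-5, -8) = -5
n2 (MIN): min(2, -5) = -5
MAX prefers the higher value; n1=-1, n2=-5. n1 is better since -1 > -5.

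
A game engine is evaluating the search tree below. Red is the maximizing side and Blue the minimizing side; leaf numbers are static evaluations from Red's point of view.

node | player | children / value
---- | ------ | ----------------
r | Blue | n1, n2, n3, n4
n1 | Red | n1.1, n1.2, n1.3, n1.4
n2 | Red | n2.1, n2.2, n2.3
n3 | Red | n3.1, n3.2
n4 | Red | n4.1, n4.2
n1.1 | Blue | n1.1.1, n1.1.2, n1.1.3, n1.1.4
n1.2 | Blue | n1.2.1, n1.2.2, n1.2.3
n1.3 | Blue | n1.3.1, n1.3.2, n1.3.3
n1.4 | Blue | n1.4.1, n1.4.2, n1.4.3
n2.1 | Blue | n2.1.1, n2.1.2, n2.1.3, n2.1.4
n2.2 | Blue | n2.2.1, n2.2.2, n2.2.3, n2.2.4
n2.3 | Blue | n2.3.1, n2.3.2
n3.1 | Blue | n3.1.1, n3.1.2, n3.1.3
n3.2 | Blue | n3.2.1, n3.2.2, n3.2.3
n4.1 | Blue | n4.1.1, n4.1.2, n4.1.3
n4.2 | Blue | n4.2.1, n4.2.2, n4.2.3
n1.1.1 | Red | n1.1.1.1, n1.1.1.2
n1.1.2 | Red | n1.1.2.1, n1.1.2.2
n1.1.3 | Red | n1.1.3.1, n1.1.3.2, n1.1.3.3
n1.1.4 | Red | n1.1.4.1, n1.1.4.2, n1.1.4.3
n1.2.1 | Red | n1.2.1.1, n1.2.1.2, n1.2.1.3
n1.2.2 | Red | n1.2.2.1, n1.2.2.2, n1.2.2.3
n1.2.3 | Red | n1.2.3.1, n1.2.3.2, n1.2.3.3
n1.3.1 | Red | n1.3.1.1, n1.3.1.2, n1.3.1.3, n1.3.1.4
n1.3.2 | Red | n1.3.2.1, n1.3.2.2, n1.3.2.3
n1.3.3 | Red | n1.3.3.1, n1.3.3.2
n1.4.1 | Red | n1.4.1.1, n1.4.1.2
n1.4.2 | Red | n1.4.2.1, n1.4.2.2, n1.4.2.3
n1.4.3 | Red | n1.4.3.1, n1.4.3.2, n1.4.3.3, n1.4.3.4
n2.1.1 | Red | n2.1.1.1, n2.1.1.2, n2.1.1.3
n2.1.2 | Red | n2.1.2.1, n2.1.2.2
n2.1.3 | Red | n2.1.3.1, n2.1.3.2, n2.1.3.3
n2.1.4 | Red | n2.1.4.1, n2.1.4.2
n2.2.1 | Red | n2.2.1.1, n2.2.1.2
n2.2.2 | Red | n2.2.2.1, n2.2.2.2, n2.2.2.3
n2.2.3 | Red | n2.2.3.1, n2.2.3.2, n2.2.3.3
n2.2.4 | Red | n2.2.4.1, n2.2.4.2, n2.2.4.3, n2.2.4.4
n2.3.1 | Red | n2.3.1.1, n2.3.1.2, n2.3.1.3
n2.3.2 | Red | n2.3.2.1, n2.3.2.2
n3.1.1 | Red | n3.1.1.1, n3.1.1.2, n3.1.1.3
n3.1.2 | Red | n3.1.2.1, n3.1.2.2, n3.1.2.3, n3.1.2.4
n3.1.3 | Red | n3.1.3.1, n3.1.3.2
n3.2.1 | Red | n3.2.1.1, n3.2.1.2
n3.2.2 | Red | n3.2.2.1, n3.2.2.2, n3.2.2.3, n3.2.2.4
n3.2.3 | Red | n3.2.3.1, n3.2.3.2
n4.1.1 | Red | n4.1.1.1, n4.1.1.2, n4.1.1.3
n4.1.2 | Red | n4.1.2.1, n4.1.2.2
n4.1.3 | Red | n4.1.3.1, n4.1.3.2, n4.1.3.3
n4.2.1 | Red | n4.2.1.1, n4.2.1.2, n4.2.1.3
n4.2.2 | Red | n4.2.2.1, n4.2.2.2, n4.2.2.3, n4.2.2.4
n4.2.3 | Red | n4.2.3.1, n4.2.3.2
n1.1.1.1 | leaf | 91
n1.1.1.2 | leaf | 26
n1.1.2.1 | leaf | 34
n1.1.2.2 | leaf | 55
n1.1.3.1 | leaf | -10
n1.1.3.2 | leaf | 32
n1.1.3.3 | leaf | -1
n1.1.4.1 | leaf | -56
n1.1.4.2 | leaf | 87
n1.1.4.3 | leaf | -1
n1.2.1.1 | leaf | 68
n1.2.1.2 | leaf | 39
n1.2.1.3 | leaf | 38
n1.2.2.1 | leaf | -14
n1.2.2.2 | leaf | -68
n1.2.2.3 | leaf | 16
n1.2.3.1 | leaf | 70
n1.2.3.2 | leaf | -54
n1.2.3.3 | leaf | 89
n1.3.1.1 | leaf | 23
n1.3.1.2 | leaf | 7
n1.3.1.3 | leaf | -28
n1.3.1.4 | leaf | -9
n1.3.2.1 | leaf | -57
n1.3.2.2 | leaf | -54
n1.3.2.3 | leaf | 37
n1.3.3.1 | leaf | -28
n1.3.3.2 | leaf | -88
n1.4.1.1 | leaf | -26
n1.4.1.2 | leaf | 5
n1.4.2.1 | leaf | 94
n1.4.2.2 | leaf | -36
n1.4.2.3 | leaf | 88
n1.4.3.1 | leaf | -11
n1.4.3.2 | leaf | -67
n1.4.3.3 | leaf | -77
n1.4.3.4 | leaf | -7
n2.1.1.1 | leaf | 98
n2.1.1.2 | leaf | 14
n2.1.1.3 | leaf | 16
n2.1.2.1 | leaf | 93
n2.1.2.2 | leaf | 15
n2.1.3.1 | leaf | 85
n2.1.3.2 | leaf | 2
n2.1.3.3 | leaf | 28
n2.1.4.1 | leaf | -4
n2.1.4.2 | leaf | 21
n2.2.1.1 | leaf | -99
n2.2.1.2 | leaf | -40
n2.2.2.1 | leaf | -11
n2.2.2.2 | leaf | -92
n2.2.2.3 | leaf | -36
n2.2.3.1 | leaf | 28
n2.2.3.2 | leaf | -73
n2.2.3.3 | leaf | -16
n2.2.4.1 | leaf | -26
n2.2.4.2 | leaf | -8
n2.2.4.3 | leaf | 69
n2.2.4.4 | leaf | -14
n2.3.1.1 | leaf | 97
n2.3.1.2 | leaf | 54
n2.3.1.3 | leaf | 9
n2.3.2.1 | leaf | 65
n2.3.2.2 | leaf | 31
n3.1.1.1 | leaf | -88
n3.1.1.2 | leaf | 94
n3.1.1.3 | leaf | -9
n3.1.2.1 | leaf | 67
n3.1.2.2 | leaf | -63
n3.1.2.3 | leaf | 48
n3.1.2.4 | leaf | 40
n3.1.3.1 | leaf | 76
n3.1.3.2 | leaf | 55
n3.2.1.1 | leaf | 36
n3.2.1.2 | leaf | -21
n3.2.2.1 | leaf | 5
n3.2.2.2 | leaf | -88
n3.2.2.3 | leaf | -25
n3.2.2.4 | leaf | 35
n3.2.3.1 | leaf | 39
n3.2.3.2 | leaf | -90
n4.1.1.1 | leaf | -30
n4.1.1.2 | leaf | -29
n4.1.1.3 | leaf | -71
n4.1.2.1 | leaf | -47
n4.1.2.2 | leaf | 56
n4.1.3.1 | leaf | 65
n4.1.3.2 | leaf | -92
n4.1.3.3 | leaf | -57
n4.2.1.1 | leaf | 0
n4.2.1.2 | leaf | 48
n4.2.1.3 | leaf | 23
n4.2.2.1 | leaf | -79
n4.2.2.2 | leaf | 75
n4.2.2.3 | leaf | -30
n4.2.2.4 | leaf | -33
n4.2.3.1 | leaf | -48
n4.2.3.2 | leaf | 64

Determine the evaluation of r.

32

n1.1.1 (Red): max(91, 26) = 91
n1.1.2 (Red): max(34, 55) = 55
n1.1.3 (Red): max(-10, 32, -1) = 32
n1.1.4 (Red): max(-56, 87, -1) = 87
n1.1 (Blue): min(91, 55, 32, 87) = 32
n1.2.1 (Red): max(68, 39, 38) = 68
n1.2.2 (Red): max(-14, -68, 16) = 16
n1.2.3 (Red): max(70, -54, 89) = 89
n1.2 (Blue): min(68, 16, 89) = 16
n1.3.1 (Red): max(23, 7, -28, -9) = 23
n1.3.2 (Red): max(-57, -54, 37) = 37
n1.3.3 (Red): max(-28, -88) = -28
n1.3 (Blue): min(23, 37, -28) = -28
n1.4.1 (Red): max(-26, 5) = 5
n1.4.2 (Red): max(94, -36, 88) = 94
n1.4.3 (Red): max(-11, -67, -77, -7) = -7
n1.4 (Blue): min(5, 94, -7) = -7
n1 (Red): max(32, 16, -28, -7) = 32
n2.1.1 (Red): max(98, 14, 16) = 98
n2.1.2 (Red): max(93, 15) = 93
n2.1.3 (Red): max(85, 2, 28) = 85
n2.1.4 (Red): max(-4, 21) = 21
n2.1 (Blue): min(98, 93, 85, 21) = 21
n2.2.1 (Red): max(-99, -40) = -40
n2.2.2 (Red): max(-11, -92, -36) = -11
n2.2.3 (Red): max(28, -73, -16) = 28
n2.2.4 (Red): max(-26, -8, 69, -14) = 69
n2.2 (Blue): min(-40, -11, 28, 69) = -40
n2.3.1 (Red): max(97, 54, 9) = 97
n2.3.2 (Red): max(65, 31) = 65
n2.3 (Blue): min(97, 65) = 65
n2 (Red): max(21, -40, 65) = 65
n3.1.1 (Red): max(-88, 94, -9) = 94
n3.1.2 (Red): max(67, -63, 48, 40) = 67
n3.1.3 (Red): max(76, 55) = 76
n3.1 (Blue): min(94, 67, 76) = 67
n3.2.1 (Red): max(36, -21) = 36
n3.2.2 (Red): max(5, -88, -25, 35) = 35
n3.2.3 (Red): max(39, -90) = 39
n3.2 (Blue): min(36, 35, 39) = 35
n3 (Red): max(67, 35) = 67
n4.1.1 (Red): max(-30, -29, -71) = -29
n4.1.2 (Red): max(-47, 56) = 56
n4.1.3 (Red): max(65, -92, -57) = 65
n4.1 (Blue): min(-29, 56, 65) = -29
n4.2.1 (Red): max(0, 48, 23) = 48
n4.2.2 (Red): max(-79, 75, -30, -33) = 75
n4.2.3 (Red): max(-48, 64) = 64
n4.2 (Blue): min(48, 75, 64) = 48
n4 (Red): max(-29, 48) = 48
r (Blue): min(32, 65, 67, 48) = 32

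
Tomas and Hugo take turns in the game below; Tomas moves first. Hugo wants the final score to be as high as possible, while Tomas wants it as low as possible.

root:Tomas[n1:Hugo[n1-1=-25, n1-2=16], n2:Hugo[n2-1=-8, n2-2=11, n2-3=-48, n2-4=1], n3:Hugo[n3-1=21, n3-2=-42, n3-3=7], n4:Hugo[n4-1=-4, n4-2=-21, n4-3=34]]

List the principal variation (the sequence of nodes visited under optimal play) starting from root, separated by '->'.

root -> n2 -> n2-2

n1 (Hugo): max(-25, 16) = 16
n2 (Hugo): max(-8, 11, -48, 1) = 11
n3 (Hugo): max(21, -42, 7) = 21
n4 (Hugo): max(-4, -21, 34) = 34
root (Tomas): min(16, 11, 21, 34) = 11
At root, Tomas picks n2 (lowest: 11).
At n2, Hugo picks n2-2 (highest: 11).
Terminal value 11.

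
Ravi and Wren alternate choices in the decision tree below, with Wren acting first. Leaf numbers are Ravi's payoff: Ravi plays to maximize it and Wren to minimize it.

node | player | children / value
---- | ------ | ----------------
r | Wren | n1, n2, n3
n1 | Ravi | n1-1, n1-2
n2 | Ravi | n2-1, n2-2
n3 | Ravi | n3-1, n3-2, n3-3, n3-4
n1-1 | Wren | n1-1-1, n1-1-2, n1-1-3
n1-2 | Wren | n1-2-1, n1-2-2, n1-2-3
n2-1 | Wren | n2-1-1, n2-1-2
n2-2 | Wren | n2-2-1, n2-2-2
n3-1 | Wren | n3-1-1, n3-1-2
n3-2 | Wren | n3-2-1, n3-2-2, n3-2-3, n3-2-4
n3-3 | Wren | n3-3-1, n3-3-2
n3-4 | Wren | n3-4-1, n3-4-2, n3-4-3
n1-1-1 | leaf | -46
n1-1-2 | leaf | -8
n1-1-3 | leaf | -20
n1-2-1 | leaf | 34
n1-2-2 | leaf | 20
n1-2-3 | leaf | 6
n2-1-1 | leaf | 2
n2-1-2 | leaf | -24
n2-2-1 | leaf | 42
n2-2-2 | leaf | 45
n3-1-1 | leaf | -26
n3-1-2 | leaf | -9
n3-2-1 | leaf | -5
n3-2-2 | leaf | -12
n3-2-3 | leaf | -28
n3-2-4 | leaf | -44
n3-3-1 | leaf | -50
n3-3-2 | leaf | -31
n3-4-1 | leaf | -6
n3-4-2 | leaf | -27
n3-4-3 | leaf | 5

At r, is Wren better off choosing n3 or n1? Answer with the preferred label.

n3

n3-1 (Wren): min(-26, -9) = -26
n3-2 (Wren): min(-5, -12, -28, -44) = -44
n3-3 (Wren): min(-50, -31) = -50
n3-4 (Wren): min(-6, -27, 5) = -27
n3 (Ravi): max(-26, -44, -50, -27) = -26
n1-1 (Wren): min(-46, -8, -20) = -46
n1-2 (Wren): min(34, 20, 6) = 6
n1 (Ravi): max(-46, 6) = 6
Wren prefers the lower value; n3=-26, n1=6. n3 is better since -26 < 6.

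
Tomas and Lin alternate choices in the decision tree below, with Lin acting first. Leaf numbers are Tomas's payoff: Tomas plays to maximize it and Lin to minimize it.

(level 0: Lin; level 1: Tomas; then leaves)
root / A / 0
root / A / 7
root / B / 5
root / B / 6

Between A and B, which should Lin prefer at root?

B

A (Tomas): max(0, 7) = 7
B (Tomas): max(5, 6) = 6
Lin prefers the lower value; A=7, B=6. B is better since 6 < 7.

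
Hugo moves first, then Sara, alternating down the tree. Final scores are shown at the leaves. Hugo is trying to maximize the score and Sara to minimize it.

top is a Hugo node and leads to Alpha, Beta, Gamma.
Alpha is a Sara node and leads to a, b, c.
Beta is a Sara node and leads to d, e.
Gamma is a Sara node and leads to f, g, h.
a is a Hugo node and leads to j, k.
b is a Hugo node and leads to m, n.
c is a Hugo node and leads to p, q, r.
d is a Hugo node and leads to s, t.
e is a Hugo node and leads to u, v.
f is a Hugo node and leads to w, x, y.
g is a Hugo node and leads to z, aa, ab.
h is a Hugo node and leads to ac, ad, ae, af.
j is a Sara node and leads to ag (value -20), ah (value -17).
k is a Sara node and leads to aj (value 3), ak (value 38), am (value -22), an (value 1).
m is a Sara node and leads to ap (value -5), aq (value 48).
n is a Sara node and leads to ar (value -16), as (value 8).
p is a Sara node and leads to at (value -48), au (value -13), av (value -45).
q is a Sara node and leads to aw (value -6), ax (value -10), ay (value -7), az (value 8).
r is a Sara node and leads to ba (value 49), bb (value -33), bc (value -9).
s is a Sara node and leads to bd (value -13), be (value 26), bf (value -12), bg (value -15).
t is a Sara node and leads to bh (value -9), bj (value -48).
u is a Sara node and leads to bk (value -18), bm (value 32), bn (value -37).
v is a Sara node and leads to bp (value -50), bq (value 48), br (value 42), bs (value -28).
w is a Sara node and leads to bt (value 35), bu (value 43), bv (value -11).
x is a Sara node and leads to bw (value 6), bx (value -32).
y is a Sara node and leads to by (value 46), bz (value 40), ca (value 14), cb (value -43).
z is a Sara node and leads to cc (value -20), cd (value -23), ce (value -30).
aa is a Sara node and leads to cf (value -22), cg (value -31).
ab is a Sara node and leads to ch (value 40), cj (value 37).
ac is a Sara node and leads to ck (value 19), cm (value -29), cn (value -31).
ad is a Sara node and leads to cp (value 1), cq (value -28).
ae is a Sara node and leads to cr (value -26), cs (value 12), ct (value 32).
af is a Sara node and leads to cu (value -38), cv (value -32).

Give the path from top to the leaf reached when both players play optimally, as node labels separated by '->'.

j (Sara): min(-20, -17) = -20
k (Sara): min(3, 38, -22, 1) = -22
a (Hugo): max(-20, -22) = -20
m (Sara): min(-5, 48) = -5
n (Sara): min(-16, 8) = -16
b (Hugo): max(-5, -16) = -5
p (Sara): min(-48, -13, -45) = -48
q (Sara): min(-6, -10, -7, 8) = -10
r (Sara): min(49, -33, -9) = -33
c (Hugo): max(-48, -10, -33) = -10
Alpha (Sara): min(-20, -5, -10) = -20
s (Sara): min(-13, 26, -12, -15) = -15
t (Sara): min(-9, -48) = -48
d (Hugo): max(-15, -48) = -15
u (Sara): min(-18, 32, -37) = -37
v (Sara): min(-50, 48, 42, -28) = -50
e (Hugo): max(-37, -50) = -37
Beta (Sara): min(-15, -37) = -37
w (Sara): min(35, 43, -11) = -11
x (Sara): min(6, -32) = -32
y (Sara): min(46, 40, 14, -43) = -43
f (Hugo): max(-11, -32, -43) = -11
z (Sara): min(-20, -23, -30) = -30
aa (Sara): min(-22, -31) = -31
ab (Sara): min(40, 37) = 37
g (Hugo): max(-30, -31, 37) = 37
ac (Sara): min(19, -29, -31) = -31
ad (Sara): min(1, -28) = -28
ae (Sara): min(-26, 12, 32) = -26
af (Sara): min(-38, -32) = -38
h (Hugo): max(-31, -28, -26, -38) = -26
Gamma (Sara): min(-11, 37, -26) = -26
top (Hugo): max(-20, -37, -26) = -20
At top, Hugo picks Alpha (highest: -20).
At Alpha, Sara picks a (lowest: -20).
At a, Hugo picks j (highest: -20).
At j, Sara picks ag (lowest: -20).
Terminal value -20.

top -> Alpha -> a -> j -> ag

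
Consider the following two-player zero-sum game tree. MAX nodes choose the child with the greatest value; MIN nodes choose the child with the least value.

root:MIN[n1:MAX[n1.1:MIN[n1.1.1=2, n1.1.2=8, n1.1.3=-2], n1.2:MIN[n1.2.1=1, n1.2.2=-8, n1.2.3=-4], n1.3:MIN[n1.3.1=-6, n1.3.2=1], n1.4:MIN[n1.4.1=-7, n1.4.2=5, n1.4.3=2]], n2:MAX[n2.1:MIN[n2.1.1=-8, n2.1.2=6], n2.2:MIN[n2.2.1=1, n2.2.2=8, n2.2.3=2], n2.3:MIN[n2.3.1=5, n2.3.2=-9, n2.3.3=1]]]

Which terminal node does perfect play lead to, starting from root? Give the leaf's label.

n1.1 (MIN): min(2, 8, -2) = -2
n1.2 (MIN): min(1, -8, -4) = -8
n1.3 (MIN): min(-6, 1) = -6
n1.4 (MIN): min(-7, 5, 2) = -7
n1 (MAX): max(-2, -8, -6, -7) = -2
n2.1 (MIN): min(-8, 6) = -8
n2.2 (MIN): min(1, 8, 2) = 1
n2.3 (MIN): min(5, -9, 1) = -9
n2 (MAX): max(-8, 1, -9) = 1
root (MIN): min(-2, 1) = -2
At root, MIN picks n1 (lowest: -2).
At n1, MAX picks n1.1 (highest: -2).
At n1.1, MIN picks n1.1.3 (lowest: -2).
Terminal value -2.

n1.1.3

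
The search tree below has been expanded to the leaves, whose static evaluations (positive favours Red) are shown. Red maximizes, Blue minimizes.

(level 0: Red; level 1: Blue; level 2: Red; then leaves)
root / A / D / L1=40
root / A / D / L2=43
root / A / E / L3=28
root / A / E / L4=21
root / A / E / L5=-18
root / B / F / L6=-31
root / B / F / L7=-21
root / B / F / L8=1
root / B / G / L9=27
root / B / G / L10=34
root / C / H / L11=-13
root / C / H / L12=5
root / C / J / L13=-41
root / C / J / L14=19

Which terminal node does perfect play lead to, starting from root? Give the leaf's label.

D (Red): max(40, 43) = 43
E (Red): max(28, 21, -18) = 28
A (Blue): min(43, 28) = 28
F (Red): max(-31, -21, 1) = 1
G (Red): max(27, 34) = 34
B (Blue): min(1, 34) = 1
H (Red): max(-13, 5) = 5
J (Red): max(-41, 19) = 19
C (Blue): min(5, 19) = 5
root (Red): max(28, 1, 5) = 28
At root, Red picks A (highest: 28).
At A, Blue picks E (lowest: 28).
At E, Red picks L3 (highest: 28).
Terminal value 28.

L3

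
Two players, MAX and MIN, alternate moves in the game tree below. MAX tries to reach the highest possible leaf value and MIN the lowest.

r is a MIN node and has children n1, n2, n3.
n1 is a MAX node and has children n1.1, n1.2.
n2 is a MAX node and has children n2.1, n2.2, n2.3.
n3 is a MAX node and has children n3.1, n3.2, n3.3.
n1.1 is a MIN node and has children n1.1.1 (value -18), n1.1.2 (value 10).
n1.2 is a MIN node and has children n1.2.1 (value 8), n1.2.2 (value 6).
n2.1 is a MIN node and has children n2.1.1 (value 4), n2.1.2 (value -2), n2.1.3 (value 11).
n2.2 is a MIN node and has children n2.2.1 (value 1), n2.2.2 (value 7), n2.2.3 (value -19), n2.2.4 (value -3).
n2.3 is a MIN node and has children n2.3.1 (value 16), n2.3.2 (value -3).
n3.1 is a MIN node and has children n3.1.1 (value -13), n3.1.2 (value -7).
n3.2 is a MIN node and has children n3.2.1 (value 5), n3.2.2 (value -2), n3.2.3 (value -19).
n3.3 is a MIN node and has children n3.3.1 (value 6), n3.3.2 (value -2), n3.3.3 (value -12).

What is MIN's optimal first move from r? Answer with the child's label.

n1.1 (MIN): min(-18, 10) = -18
n1.2 (MIN): min(8, 6) = 6
n1 (MAX): max(-18, 6) = 6
n2.1 (MIN): min(4, -2, 11) = -2
n2.2 (MIN): min(1, 7, -19, -3) = -19
n2.3 (MIN): min(16, -3) = -3
n2 (MAX): max(-2, -19, -3) = -2
n3.1 (MIN): min(-13, -7) = -13
n3.2 (MIN): min(5, -2, -19) = -19
n3.3 (MIN): min(6, -2, -12) = -12
n3 (MAX): max(-13, -19, -12) = -12
r (MIN): min(6, -2, -12) = -12
MIN at r wants the lowest of {n1=6, n2=-2, n3=-12}, so chooses n3.

n3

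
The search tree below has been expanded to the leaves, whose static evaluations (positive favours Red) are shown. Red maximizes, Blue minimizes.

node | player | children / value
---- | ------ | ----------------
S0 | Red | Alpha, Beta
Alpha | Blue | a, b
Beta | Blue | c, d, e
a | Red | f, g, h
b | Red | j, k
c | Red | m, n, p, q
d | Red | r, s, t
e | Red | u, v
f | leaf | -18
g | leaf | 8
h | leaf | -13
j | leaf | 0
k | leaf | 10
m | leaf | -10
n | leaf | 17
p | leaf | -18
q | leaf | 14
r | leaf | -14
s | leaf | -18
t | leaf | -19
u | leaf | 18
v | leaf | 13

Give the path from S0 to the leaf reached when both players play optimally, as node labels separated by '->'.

a (Red): max(-18, 8, -13) = 8
b (Red): max(0, 10) = 10
Alpha (Blue): min(8, 10) = 8
c (Red): max(-10, 17, -18, 14) = 17
d (Red): max(-14, -18, -19) = -14
e (Red): max(18, 13) = 18
Beta (Blue): min(17, -14, 18) = -14
S0 (Red): max(8, -14) = 8
At S0, Red picks Alpha (highest: 8).
At Alpha, Blue picks a (lowest: 8).
At a, Red picks g (highest: 8).
Terminal value 8.

S0 -> Alpha -> a -> g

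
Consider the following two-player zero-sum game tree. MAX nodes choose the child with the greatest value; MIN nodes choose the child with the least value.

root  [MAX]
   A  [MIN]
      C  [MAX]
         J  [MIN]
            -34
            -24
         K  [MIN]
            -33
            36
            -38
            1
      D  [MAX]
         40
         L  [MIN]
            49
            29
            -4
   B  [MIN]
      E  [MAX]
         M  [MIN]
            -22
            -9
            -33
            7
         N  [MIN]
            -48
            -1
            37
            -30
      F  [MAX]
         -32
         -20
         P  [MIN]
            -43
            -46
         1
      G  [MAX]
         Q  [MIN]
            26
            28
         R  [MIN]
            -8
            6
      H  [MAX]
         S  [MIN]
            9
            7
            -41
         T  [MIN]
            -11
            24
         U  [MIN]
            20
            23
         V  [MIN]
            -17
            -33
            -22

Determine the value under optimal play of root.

J (MIN): min(-34, -24) = -34
K (MIN): min(-33, 36, -38, 1) = -38
C (MAX): max(-34, -38) = -34
L (MIN): min(49, 29, -4) = -4
D (MAX): max(40, -4) = 40
A (MIN): min(-34, 40) = -34
M (MIN): min(-22, -9, -33, 7) = -33
N (MIN): min(-48, -1, 37, -30) = -48
E (MAX): max(-33, -48) = -33
P (MIN): min(-43, -46) = -46
F (MAX): max(-32, -20, -46, 1) = 1
Q (MIN): min(26, 28) = 26
R (MIN): min(-8, 6) = -8
G (MAX): max(26, -8) = 26
S (MIN): min(9, 7, -41) = -41
T (MIN): min(-11, 24) = -11
U (MIN): min(20, 23) = 20
V (MIN): min(-17, -33, -22) = -33
H (MAX): max(-41, -11, 20, -33) = 20
B (MIN): min(-33, 1, 26, 20) = -33
root (MAX): max(-34, -33) = -33

-33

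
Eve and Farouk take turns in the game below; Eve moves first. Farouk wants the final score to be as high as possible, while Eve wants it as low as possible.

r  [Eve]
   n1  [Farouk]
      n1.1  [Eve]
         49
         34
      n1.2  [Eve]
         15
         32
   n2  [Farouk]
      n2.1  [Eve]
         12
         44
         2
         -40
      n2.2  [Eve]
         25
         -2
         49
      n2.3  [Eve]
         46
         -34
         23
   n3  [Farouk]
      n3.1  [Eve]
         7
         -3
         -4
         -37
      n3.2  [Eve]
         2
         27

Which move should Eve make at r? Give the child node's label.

n2

n1.1 (Eve): min(49, 34) = 34
n1.2 (Eve): min(15, 32) = 15
n1 (Farouk): max(34, 15) = 34
n2.1 (Eve): min(12, 44, 2, -40) = -40
n2.2 (Eve): min(25, -2, 49) = -2
n2.3 (Eve): min(46, -34, 23) = -34
n2 (Farouk): max(-40, -2, -34) = -2
n3.1 (Eve): min(7, -3, -4, -37) = -37
n3.2 (Eve): min(2, 27) = 2
n3 (Farouk): max(-37, 2) = 2
r (Eve): min(34, -2, 2) = -2
Eve at r wants the lowest of {n1=34, n2=-2, n3=2}, so chooses n2.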